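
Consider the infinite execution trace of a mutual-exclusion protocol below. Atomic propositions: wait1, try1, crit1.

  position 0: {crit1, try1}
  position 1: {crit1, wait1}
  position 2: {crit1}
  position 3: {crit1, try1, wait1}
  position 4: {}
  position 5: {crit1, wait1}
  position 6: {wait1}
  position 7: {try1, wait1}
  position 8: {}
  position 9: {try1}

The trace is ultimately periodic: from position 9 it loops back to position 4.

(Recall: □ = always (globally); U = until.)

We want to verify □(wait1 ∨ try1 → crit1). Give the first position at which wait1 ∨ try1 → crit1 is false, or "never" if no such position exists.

6

Check wait1 ∨ try1 → crit1 at each position in order: 0 ✓, 1 ✓, 2 ✓, 3 ✓, 4 ✓, 5 ✓.
At position 6 the labels are {wait1}, so wait1 ∨ try1 → crit1 is false there. This is the first violation.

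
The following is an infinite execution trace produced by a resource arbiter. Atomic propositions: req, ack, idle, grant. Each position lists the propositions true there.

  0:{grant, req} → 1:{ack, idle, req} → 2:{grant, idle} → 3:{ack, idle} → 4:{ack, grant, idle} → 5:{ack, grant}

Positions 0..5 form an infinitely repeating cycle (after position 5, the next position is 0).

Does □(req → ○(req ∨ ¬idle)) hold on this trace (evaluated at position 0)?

No

req → ○(req ∨ ¬idle) must hold at every position from 0 onward. It fails at position 1, so □(req → ○(req ∨ ¬idle)) is false.
Positions where req holds: 0, 1.
Check ○(req ∨ ¬idle) at each: 0→ok, 1→fails.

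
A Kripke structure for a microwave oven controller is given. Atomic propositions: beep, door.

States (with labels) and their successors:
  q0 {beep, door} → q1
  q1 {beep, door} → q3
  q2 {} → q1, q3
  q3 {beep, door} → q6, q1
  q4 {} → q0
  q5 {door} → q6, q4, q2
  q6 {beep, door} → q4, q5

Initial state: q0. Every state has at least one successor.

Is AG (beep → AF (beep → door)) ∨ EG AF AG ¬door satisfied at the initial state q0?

Holds

States satisfying beep → AF (beep → door): {q0, q1, q2, q3, q4, q5, q6}.
States satisfying AG (beep → AF (beep → door)): {q0, q1, q2, q3, q4, q5, q6}.
States satisfying AF AG ¬door: ∅.
States satisfying EG AF AG ¬door: ∅.
States satisfying AG (beep → AF (beep → door)) ∨ EG AF AG ¬door: {q0, q1, q2, q3, q4, q5, q6}.
q0 ∈ Sat(AG (beep → AF (beep → door)) ∨ EG AF AG ¬door).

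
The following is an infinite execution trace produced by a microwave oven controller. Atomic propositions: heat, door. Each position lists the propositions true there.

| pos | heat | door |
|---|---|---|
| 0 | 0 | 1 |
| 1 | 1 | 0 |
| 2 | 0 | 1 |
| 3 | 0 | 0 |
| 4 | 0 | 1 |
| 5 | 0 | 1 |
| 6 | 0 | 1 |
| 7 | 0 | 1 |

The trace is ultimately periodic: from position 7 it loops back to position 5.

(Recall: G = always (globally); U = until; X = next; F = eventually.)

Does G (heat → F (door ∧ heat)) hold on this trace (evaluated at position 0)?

heat → F (door ∧ heat) must hold at every position from 0 onward. It fails at position 1, so G (heat → F (door ∧ heat)) is false.
Positions where heat holds: 1.
Check F (door ∧ heat) at each: 1→fails.

Violated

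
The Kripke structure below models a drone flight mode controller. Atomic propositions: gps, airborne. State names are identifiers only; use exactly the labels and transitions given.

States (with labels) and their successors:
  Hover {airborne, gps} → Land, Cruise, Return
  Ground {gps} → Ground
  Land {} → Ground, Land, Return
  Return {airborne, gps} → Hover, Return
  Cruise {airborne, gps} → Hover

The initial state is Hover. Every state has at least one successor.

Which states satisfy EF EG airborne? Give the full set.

States satisfying EG airborne: {Hover, Return, Cruise}.
States satisfying EF EG airborne: {Hover, Land, Return, Cruise}.

{Hover, Land, Return, Cruise}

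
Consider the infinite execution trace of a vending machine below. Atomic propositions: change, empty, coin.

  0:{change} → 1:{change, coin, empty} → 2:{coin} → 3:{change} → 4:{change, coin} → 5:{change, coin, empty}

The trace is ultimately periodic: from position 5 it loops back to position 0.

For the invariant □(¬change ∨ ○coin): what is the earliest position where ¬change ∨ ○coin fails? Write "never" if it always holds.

Check ¬change ∨ ○coin at each position in order: 0 ✓, 1 ✓, 2 ✓, 3 ✓, 4 ✓.
At position 5 the labels are {change, coin, empty} and the next position 0 has {change}, so ¬change ∨ ○coin is false there. This is the first violation.

5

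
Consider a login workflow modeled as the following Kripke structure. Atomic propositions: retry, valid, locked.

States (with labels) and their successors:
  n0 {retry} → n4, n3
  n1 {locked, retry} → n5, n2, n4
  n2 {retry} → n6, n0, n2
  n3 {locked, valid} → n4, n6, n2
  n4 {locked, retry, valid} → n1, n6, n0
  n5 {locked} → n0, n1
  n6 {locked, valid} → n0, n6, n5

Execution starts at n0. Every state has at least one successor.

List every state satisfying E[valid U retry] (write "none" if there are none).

{n0, n1, n2, n3, n4, n6}

States satisfying valid: {n3, n4, n6}.
States satisfying retry: {n0, n1, n2, n4}.
States satisfying E[valid U retry]: {n0, n1, n2, n3, n4, n6}.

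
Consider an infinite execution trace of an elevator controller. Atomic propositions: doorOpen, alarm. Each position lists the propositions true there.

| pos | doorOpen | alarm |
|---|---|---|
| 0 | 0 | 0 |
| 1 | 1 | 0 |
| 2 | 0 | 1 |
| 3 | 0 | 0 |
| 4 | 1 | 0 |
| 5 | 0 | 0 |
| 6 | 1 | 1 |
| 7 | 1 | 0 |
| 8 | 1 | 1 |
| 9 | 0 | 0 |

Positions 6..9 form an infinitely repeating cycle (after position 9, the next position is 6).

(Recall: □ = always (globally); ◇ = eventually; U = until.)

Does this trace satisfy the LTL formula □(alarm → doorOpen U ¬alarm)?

Does not hold

alarm → doorOpen U ¬alarm must hold at every position from 0 onward. It fails at position 2, so □(alarm → doorOpen U ¬alarm) is false.
Positions where alarm holds: 2, 6, 8.
Check doorOpen U ¬alarm at each: 2→fails, 6→ok, 8→ok.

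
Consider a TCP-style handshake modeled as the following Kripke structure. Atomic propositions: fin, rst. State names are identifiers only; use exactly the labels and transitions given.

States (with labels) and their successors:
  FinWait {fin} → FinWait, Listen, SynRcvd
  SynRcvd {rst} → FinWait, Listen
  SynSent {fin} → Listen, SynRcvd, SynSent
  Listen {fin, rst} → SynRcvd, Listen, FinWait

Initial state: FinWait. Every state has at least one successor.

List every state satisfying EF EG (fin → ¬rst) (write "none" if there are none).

States satisfying EG (fin → ¬rst): {FinWait, SynRcvd, SynSent}.
States satisfying EF EG (fin → ¬rst): {FinWait, SynRcvd, SynSent, Listen}.

{FinWait, SynRcvd, SynSent, Listen}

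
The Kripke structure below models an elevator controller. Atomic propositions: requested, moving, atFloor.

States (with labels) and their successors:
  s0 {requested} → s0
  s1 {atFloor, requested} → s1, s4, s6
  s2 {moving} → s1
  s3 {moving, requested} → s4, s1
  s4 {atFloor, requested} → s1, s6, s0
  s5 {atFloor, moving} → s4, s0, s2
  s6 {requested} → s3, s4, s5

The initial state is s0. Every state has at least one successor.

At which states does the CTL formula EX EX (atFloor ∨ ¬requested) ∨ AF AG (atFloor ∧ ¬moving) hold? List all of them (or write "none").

States satisfying EX (atFloor ∨ ¬requested): {s1, s2, s3, s4, s5, s6}.
States satisfying EX EX (atFloor ∨ ¬requested): {s1, s2, s3, s4, s5, s6}.
States satisfying AG (atFloor ∧ ¬moving): ∅.
States satisfying AF AG (atFloor ∧ ¬moving): ∅.
States satisfying EX EX (atFloor ∨ ¬requested) ∨ AF AG (atFloor ∧ ¬moving): {s1, s2, s3, s4, s5, s6}.

{s1, s2, s3, s4, s5, s6}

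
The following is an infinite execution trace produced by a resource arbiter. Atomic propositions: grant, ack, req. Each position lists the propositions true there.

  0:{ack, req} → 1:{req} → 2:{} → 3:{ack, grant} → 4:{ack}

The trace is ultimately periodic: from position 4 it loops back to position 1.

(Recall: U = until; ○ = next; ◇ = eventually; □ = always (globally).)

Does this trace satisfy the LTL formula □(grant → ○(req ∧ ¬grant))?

No

grant → ○(req ∧ ¬grant) must hold at every position from 0 onward. It fails at position 3, so □(grant → ○(req ∧ ¬grant)) is false.
Positions where grant holds: 3.
Check ○(req ∧ ¬grant) at each: 3→fails.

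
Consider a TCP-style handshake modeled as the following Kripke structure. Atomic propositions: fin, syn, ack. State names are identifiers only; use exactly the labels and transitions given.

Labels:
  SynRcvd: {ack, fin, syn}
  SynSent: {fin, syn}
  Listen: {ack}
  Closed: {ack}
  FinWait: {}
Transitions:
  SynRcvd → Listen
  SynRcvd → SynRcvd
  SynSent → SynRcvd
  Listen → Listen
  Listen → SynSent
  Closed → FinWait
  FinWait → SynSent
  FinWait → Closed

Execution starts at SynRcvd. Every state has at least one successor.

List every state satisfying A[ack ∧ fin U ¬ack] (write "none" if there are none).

States satisfying ack ∧ fin: {SynRcvd}.
States satisfying ¬ack: {SynSent, FinWait}.
States satisfying A[ack ∧ fin U ¬ack]: {SynSent, FinWait}.

{SynSent, FinWait}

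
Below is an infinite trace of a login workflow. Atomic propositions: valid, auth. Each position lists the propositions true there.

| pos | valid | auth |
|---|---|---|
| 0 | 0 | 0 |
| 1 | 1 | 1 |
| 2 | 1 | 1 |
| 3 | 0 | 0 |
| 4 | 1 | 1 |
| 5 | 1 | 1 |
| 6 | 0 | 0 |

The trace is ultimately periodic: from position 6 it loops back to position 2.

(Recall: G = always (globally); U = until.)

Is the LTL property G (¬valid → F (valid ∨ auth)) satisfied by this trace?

Satisfied

¬valid → F (valid ∨ auth) holds at every position 0..6, and those are all positions ever visited, so G (¬valid → F (valid ∨ auth)) holds.
Positions where ¬valid holds: 0, 3, 6.
Check F (valid ∨ auth) at each: 0→ok, 3→ok, 6→ok.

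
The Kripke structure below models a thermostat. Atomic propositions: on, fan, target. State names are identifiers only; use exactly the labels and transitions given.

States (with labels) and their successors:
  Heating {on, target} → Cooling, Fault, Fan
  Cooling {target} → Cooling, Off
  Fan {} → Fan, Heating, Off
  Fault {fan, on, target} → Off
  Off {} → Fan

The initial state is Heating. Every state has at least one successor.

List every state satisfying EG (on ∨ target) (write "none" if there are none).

{Heating, Cooling}

States satisfying on ∨ target: {Heating, Cooling, Fault}.
States satisfying EG (on ∨ target): {Heating, Cooling}.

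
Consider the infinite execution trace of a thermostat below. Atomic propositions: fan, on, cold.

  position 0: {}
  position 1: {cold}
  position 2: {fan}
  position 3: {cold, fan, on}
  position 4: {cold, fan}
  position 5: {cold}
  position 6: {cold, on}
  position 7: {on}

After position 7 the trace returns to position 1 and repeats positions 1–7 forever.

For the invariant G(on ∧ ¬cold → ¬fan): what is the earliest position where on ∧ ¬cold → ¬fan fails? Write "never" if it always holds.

never

on ∧ ¬cold → ¬fan holds at every position 0..7, and those are all the positions the trace ever visits, so the invariant G(on ∧ ¬cold → ¬fan) is never violated.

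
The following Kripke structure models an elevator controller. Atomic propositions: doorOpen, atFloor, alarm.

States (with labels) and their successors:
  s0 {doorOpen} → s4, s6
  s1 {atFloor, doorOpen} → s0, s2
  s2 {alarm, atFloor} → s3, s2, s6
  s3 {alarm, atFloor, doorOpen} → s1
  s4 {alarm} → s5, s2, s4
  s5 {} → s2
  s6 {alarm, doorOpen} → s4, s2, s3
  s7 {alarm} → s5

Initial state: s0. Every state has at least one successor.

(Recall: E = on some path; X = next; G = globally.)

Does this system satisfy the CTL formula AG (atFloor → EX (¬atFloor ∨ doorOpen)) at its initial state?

States satisfying atFloor → EX (¬atFloor ∨ doorOpen): {s0, s1, s2, s3, s4, s5, s6, s7}.
States satisfying AG (atFloor → EX (¬atFloor ∨ doorOpen)): {s0, s1, s2, s3, s4, s5, s6, s7}.
Every state reachable from s0 satisfies atFloor → EX (¬atFloor ∨ doorOpen).
s0 ∈ Sat(AG (atFloor → EX (¬atFloor ∨ doorOpen))).

Satisfied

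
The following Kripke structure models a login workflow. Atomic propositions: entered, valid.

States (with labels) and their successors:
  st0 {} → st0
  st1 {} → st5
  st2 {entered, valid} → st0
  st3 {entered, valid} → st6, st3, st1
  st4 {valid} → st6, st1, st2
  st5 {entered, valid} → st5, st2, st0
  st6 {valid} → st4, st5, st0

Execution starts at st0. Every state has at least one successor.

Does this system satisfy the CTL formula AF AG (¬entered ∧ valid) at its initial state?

Violated

States satisfying AG (¬entered ∧ valid): ∅.
States satisfying AF AG (¬entered ∧ valid): ∅.
There is a path from st0 along which AG (¬entered ∧ valid) never holds.
st0 ∉ Sat(AF AG (¬entered ∧ valid)).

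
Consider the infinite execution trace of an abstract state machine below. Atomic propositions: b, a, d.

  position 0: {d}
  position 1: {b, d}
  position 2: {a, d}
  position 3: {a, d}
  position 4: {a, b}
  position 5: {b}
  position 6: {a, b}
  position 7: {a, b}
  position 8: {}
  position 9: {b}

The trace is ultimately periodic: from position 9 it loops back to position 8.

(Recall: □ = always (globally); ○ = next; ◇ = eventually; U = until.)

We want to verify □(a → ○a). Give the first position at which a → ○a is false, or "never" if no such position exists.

Check a → ○a at each position in order: 0 ✓, 1 ✓, 2 ✓, 3 ✓.
At position 4 the labels are {a, b} and the next position 5 has {b}, so a → ○a is false there. This is the first violation.

4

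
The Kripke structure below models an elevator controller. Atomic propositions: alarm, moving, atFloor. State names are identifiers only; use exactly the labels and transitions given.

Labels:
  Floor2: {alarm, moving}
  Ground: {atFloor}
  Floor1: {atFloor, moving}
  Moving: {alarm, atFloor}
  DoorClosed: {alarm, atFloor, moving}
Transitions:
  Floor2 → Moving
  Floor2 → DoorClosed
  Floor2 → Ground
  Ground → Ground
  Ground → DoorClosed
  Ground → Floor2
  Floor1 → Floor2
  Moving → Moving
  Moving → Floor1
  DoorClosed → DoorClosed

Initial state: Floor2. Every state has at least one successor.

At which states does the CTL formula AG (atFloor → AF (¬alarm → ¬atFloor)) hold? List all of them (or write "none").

{DoorClosed}

States satisfying atFloor → AF (¬alarm → ¬atFloor): {Floor2, Floor1, Moving, DoorClosed}.
States satisfying AG (atFloor → AF (¬alarm → ¬atFloor)): {DoorClosed}.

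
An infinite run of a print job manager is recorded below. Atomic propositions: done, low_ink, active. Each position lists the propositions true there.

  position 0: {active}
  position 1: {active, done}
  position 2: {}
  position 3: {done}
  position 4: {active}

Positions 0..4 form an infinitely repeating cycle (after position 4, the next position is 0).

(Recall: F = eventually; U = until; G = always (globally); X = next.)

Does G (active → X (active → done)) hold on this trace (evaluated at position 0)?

Does not hold

active → X (active → done) must hold at every position from 0 onward. It fails at position 4, so G (active → X (active → done)) is false.
Positions where active holds: 0, 1, 4.
Check X (active → done) at each: 0→ok, 1→ok, 4→fails.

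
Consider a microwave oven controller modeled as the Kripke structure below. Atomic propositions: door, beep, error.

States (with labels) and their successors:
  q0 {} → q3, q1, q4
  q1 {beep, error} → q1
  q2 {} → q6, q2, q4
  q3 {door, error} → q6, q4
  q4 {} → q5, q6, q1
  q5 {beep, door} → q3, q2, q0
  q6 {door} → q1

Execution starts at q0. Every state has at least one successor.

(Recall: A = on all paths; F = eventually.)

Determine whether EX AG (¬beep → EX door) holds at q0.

States satisfying AG (¬beep → EX door): {q1}.
States satisfying EX AG (¬beep → EX door): {q0, q1, q4, q6}.
q0 ∈ Sat(EX AG (¬beep → EX door)).

Yes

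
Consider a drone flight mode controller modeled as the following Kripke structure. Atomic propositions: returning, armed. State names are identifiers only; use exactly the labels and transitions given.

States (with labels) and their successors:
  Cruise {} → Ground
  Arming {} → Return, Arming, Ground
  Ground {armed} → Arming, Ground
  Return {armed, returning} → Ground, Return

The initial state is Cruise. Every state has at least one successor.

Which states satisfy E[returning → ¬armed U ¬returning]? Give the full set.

States satisfying returning → ¬armed: {Cruise, Arming, Ground}.
States satisfying ¬returning: {Cruise, Arming, Ground}.
States satisfying E[returning → ¬armed U ¬returning]: {Cruise, Arming, Ground}.

{Cruise, Arming, Ground}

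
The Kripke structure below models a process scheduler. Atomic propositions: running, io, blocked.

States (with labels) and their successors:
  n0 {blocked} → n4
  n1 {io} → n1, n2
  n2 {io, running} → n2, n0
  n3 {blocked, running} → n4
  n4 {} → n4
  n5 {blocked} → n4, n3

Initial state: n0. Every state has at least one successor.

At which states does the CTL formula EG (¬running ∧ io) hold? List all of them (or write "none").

{n1}

States satisfying ¬running ∧ io: {n1}.
States satisfying EG (¬running ∧ io): {n1}.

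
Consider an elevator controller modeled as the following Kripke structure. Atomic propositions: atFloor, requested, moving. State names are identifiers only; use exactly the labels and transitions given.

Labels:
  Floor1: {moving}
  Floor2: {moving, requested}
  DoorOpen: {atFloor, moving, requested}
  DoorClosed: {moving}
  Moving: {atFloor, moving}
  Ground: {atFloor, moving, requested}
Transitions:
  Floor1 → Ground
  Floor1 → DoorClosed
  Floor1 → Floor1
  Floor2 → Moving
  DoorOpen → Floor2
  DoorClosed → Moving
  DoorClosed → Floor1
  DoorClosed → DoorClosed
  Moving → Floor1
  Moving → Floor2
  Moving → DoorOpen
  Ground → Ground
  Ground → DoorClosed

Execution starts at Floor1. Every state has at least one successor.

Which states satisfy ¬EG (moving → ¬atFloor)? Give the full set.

States satisfying moving → ¬atFloor: {Floor1, Floor2, DoorClosed}.
States satisfying EG (moving → ¬atFloor): {Floor1, DoorClosed}.
States satisfying ¬EG (moving → ¬atFloor): {Floor2, DoorOpen, Moving, Ground}.

{Floor2, DoorOpen, Moving, Ground}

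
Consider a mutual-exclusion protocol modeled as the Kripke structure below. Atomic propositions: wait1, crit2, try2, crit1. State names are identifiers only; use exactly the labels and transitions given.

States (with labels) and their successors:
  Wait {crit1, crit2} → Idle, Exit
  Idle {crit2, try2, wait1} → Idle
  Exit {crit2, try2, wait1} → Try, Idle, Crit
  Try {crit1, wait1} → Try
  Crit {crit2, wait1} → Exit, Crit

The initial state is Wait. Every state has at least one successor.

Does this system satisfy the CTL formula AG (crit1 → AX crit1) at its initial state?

States satisfying crit1 → AX crit1: {Idle, Exit, Try, Crit}.
States satisfying AG (crit1 → AX crit1): {Idle, Exit, Try, Crit}.
Wait is reachable from Wait and violates crit1 → AX crit1, so AG fails at Wait.
Wait ∉ Sat(AG (crit1 → AX crit1)).

No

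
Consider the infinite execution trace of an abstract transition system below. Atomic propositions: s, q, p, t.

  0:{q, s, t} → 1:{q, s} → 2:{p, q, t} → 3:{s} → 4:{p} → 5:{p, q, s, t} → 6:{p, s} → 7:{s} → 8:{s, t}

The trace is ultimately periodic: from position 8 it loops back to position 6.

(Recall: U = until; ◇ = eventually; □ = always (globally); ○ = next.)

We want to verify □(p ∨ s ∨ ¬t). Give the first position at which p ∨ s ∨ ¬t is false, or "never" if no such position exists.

p ∨ s ∨ ¬t holds at every position 0..8, and those are all the positions the trace ever visits, so the invariant □(p ∨ s ∨ ¬t) is never violated.

never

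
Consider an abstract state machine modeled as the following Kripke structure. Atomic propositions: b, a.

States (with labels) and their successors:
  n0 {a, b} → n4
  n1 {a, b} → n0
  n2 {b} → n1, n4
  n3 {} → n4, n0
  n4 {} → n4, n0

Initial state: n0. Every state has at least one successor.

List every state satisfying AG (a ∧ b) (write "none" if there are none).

States satisfying a ∧ b: {n0, n1}.
States satisfying AG (a ∧ b): ∅.

none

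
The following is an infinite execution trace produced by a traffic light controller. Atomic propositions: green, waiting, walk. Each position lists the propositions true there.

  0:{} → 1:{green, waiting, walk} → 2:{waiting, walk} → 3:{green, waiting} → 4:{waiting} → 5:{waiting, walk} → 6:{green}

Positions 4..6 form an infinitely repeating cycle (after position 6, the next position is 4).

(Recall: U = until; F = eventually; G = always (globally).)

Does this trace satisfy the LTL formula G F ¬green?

Satisfied

F ¬green holds at every position 0..6, and those are all positions ever visited, so G F ¬green holds.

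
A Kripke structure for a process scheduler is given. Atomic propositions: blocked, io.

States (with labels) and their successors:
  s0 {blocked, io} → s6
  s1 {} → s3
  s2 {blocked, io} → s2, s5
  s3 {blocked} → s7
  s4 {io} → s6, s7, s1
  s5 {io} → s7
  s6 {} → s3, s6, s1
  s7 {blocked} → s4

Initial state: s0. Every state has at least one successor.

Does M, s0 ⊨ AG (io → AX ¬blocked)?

States satisfying io → AX ¬blocked: {s0, s1, s3, s6, s7}.
States satisfying AG (io → AX ¬blocked): ∅.
s4 is reachable from s0 and violates io → AX ¬blocked, so AG fails at s0.
s0 ∉ Sat(AG (io → AX ¬blocked)).

Violated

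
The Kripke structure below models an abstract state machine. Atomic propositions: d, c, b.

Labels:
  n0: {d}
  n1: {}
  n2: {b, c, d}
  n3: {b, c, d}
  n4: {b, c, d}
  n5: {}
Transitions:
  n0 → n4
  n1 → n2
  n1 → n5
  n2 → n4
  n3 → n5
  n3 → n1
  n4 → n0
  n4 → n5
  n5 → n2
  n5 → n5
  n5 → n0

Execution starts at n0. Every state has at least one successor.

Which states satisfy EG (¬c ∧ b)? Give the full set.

States satisfying ¬c ∧ b: ∅.
States satisfying EG (¬c ∧ b): ∅.

none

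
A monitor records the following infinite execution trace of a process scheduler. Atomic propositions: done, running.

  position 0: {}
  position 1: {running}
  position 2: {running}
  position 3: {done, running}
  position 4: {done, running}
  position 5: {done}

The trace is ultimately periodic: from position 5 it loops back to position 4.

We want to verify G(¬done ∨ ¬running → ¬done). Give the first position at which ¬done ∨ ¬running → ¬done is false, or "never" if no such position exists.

Check ¬done ∨ ¬running → ¬done at each position in order: 0 ✓, 1 ✓, 2 ✓, 3 ✓, 4 ✓.
At position 5 the labels are {done}, so ¬done ∨ ¬running → ¬done is false there. This is the first violation.

5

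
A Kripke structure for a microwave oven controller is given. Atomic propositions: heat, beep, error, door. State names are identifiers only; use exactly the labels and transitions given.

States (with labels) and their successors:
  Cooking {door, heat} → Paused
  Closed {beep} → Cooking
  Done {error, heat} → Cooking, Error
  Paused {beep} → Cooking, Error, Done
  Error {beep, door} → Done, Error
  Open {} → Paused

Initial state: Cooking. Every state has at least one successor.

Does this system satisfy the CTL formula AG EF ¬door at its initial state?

States satisfying EF ¬door: {Cooking, Closed, Done, Paused, Error, Open}.
States satisfying AG EF ¬door: {Cooking, Closed, Done, Paused, Error, Open}.
Every state reachable from Cooking satisfies EF ¬door.
Cooking ∈ Sat(AG EF ¬door).

Holds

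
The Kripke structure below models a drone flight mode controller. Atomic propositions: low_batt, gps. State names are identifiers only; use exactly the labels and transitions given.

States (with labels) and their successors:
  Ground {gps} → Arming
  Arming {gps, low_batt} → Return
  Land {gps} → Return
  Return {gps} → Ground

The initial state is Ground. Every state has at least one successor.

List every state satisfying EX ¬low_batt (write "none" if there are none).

States satisfying ¬low_batt: {Ground, Land, Return}.
States satisfying EX ¬low_batt: {Arming, Land, Return}.

{Arming, Land, Return}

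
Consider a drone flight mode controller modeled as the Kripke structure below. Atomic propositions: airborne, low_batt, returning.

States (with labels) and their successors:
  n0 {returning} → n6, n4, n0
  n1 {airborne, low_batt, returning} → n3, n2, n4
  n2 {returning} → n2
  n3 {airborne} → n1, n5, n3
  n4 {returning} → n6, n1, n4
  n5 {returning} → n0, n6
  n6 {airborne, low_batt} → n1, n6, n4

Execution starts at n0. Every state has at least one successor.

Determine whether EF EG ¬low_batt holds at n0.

Holds

States satisfying EG ¬low_batt: {n0, n2, n3, n4, n5}.
States satisfying EF EG ¬low_batt: {n0, n1, n2, n3, n4, n5, n6}.
Some path from n0 reaches a state where EG ¬low_batt holds.
n0 ∈ Sat(EF EG ¬low_batt).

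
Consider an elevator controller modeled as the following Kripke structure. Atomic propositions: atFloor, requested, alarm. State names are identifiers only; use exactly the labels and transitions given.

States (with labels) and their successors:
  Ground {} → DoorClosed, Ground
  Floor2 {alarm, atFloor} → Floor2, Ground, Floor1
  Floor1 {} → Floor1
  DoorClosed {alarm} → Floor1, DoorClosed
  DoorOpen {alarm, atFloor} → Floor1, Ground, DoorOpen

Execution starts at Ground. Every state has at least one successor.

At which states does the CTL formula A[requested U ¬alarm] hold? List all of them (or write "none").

States satisfying requested: ∅.
States satisfying ¬alarm: {Ground, Floor1}.
States satisfying A[requested U ¬alarm]: {Ground, Floor1}.

{Ground, Floor1}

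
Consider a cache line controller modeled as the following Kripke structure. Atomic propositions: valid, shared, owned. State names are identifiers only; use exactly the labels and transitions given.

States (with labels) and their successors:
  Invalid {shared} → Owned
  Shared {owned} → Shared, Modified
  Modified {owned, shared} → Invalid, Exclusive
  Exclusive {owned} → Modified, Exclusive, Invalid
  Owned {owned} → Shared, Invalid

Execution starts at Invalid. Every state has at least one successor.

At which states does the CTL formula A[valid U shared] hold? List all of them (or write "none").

{Invalid, Modified}

States satisfying valid: ∅.
States satisfying shared: {Invalid, Modified}.
States satisfying A[valid U shared]: {Invalid, Modified}.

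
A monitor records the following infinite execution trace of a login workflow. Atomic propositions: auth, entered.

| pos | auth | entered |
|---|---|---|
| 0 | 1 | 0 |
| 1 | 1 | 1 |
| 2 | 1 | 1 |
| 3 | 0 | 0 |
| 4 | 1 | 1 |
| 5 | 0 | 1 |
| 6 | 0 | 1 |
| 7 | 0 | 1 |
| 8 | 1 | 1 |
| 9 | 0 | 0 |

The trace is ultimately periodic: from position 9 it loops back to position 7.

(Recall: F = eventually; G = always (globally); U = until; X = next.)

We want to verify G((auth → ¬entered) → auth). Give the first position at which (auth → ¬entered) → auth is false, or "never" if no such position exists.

Check (auth → ¬entered) → auth at each position in order: 0 ✓, 1 ✓, 2 ✓.
At position 3 the labels are {}, so (auth → ¬entered) → auth is false there. This is the first violation.

3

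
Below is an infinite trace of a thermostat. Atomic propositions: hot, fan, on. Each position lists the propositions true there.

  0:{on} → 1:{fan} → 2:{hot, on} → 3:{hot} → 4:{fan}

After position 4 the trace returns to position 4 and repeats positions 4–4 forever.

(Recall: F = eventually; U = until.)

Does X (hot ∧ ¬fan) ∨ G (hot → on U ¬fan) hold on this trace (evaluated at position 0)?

The position after 0 is 1; hot ∧ ¬fan is false there.
hot → on U ¬fan holds at every position 0..4, and those are all positions ever visited, so G (hot → on U ¬fan) holds.
Positions where hot holds: 2, 3.
Check on U ¬fan at each: 2→ok, 3→ok.
At position 0: X (hot ∧ ¬fan) is false; G (hot → on U ¬fan) is true; so X (hot ∧ ¬fan) ∨ G (hot → on U ¬fan) is true.

Holds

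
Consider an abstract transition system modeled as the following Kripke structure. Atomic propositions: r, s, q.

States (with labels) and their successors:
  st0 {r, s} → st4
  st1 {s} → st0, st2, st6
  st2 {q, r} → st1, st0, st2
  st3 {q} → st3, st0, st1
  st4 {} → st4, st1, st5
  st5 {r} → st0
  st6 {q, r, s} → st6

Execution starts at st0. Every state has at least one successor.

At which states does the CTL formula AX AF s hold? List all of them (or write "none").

States satisfying AF s: {st0, st1, st5, st6}.
States satisfying AX AF s: {st5, st6}.

{st5, st6}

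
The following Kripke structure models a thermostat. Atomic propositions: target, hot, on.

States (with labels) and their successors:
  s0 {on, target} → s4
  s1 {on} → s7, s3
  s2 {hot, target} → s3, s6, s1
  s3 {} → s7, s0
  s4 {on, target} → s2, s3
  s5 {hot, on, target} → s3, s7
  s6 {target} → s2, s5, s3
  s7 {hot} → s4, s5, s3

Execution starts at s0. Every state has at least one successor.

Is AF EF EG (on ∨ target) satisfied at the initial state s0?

States satisfying EF EG (on ∨ target): {s0, s1, s2, s3, s4, s5, s6, s7}.
States satisfying AF EF EG (on ∨ target): {s0, s1, s2, s3, s4, s5, s6, s7}.
s0 ∈ Sat(AF EF EG (on ∨ target)).

Yes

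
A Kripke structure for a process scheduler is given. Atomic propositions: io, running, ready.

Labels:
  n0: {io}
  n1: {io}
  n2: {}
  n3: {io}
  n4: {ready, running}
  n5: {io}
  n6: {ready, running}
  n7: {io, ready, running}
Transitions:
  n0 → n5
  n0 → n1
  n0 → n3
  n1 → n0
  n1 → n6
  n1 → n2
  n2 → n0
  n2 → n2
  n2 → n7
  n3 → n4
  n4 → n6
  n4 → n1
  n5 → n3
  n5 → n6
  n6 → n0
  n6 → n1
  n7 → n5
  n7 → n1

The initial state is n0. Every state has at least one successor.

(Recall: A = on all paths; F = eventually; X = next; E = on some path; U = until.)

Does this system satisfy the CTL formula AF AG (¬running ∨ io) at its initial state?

States satisfying AG (¬running ∨ io): ∅.
States satisfying AF AG (¬running ∨ io): ∅.
There is a path from n0 along which AG (¬running ∨ io) never holds.
n0 ∉ Sat(AF AG (¬running ∨ io)).

Violated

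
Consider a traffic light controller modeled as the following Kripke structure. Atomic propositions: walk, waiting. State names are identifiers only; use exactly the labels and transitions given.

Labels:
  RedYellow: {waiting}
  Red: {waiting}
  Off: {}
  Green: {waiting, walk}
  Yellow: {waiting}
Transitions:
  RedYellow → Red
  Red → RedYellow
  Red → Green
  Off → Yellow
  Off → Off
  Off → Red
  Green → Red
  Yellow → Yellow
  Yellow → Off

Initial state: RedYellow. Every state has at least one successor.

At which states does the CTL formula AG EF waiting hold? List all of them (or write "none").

{RedYellow, Red, Off, Green, Yellow}

States satisfying EF waiting: {RedYellow, Red, Off, Green, Yellow}.
States satisfying AG EF waiting: {RedYellow, Red, Off, Green, Yellow}.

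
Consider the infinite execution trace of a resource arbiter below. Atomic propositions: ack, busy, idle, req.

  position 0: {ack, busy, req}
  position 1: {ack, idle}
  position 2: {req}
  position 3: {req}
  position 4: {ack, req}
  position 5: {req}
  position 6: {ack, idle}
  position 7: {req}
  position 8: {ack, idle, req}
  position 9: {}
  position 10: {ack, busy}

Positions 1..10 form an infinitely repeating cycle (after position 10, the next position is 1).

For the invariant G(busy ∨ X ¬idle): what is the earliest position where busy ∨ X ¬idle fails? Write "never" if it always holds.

5

Check busy ∨ X ¬idle at each position in order: 0 ✓, 1 ✓, 2 ✓, 3 ✓, 4 ✓.
At position 5 the labels are {req} and the next position 6 has {ack, idle}, so busy ∨ X ¬idle is false there. This is the first violation.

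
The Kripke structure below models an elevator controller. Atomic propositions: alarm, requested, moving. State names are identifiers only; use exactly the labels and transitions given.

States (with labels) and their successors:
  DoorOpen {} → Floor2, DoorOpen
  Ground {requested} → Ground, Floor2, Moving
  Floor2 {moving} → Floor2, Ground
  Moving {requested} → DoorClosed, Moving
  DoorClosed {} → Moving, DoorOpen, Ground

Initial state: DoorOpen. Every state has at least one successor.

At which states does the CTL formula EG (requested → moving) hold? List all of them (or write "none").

States satisfying requested → moving: {DoorOpen, Floor2, DoorClosed}.
States satisfying EG (requested → moving): {DoorOpen, Floor2, DoorClosed}.

{DoorOpen, Floor2, DoorClosed}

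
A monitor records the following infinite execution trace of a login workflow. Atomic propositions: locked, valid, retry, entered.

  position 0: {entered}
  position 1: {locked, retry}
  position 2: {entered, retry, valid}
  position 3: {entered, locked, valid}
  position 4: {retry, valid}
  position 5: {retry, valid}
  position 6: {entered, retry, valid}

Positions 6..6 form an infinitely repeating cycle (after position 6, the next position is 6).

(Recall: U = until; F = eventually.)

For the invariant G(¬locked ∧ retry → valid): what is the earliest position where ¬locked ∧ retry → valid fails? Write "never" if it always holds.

¬locked ∧ retry → valid holds at every position 0..6, and those are all the positions the trace ever visits, so the invariant G(¬locked ∧ retry → valid) is never violated.

never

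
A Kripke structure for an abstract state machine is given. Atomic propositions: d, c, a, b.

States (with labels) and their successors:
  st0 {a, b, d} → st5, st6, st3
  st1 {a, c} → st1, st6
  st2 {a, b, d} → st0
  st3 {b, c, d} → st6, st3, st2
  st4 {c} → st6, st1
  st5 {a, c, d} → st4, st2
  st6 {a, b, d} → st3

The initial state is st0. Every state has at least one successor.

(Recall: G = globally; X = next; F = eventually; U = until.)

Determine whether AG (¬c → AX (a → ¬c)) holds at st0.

States satisfying ¬c → AX (a → ¬c): {st1, st2, st3, st4, st5, st6}.
States satisfying AG (¬c → AX (a → ¬c)): ∅.
st0 is reachable from st0 and violates ¬c → AX (a → ¬c), so AG fails at st0.
st0 ∉ Sat(AG (¬c → AX (a → ¬c))).

Does not hold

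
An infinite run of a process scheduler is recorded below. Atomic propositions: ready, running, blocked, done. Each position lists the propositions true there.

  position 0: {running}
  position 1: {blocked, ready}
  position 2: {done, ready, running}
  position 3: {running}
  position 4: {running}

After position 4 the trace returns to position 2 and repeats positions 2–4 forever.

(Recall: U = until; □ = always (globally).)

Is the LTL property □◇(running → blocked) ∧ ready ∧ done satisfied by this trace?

Violated

◇(running → blocked) must hold at every position from 0 onward. It fails at position 2, so □◇(running → blocked) is false.
At position 0: □◇(running → blocked) is false; ready ∧ done is false; so □◇(running → blocked) ∧ ready ∧ done is false.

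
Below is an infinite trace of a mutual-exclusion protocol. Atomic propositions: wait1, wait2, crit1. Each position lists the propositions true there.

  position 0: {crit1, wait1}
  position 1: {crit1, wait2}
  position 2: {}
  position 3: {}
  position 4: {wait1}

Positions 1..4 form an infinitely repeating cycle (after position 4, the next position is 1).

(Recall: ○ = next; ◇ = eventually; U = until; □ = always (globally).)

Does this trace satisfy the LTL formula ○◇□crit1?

The position after 0 is 1; ◇□crit1 is false there.

Violated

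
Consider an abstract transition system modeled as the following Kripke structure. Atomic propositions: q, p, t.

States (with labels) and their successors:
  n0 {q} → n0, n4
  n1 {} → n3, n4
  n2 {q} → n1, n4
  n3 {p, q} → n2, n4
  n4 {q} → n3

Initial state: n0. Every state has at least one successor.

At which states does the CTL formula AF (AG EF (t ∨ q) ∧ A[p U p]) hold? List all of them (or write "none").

States satisfying AG EF (t ∨ q) ∧ A[p U p]: {n3}.
States satisfying AF (AG EF (t ∨ q) ∧ A[p U p]): {n1, n2, n3, n4}.

{n1, n2, n3, n4}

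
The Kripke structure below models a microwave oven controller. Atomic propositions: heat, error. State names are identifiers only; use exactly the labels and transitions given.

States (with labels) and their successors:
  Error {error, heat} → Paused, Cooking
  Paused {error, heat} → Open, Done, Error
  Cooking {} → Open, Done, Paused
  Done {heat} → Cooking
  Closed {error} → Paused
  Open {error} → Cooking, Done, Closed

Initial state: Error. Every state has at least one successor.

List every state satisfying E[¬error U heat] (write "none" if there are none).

{Error, Paused, Cooking, Done}

States satisfying ¬error: {Cooking, Done}.
States satisfying heat: {Error, Paused, Done}.
States satisfying E[¬error U heat]: {Error, Paused, Cooking, Done}.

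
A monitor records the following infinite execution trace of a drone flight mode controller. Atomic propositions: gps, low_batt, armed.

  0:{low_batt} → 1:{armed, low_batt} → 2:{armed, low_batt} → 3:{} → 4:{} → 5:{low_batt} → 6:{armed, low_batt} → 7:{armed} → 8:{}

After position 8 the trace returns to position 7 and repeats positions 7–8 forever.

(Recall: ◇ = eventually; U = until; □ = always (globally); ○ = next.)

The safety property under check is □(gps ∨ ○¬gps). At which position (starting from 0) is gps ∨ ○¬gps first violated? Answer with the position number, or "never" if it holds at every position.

gps ∨ ○¬gps holds at every position 0..8, and those are all the positions the trace ever visits, so the invariant □(gps ∨ ○¬gps) is never violated.

never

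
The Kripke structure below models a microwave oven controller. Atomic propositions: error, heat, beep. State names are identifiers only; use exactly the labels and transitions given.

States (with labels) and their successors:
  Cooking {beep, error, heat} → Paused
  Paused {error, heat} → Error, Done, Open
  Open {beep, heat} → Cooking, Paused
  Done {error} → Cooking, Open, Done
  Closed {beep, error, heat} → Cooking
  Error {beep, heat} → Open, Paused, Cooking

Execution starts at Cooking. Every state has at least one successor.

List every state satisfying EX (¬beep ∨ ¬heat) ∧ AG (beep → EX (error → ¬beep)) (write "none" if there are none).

{Cooking, Paused, Open, Done, Error}

States satisfying ¬beep ∨ ¬heat: {Paused, Done}.
States satisfying EX (¬beep ∨ ¬heat): {Cooking, Paused, Open, Done, Error}.
States satisfying beep → EX (error → ¬beep): {Cooking, Paused, Open, Done, Error}.
States satisfying AG (beep → EX (error → ¬beep)): {Cooking, Paused, Open, Done, Error}.
States satisfying EX (¬beep ∨ ¬heat) ∧ AG (beep → EX (error → ¬beep)): {Cooking, Paused, Open, Done, Error}.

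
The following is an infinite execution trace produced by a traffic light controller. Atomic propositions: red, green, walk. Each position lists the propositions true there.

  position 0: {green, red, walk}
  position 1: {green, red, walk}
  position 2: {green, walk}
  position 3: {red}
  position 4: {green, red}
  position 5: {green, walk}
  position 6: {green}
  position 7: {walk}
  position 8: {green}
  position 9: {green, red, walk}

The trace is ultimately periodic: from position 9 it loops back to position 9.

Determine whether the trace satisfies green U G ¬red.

Does not hold

Walking from position 0: at position 3, G ¬red has not yet held and green fails, so green U G ¬red is false.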